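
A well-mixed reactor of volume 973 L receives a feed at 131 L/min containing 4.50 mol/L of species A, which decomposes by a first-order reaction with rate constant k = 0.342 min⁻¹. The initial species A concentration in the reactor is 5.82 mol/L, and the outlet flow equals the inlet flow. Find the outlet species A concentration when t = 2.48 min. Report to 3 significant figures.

V dC/dt = Q(C_in − C) − k V C.
This is linear with rate a = Q/V + k = 0.47664 min⁻¹.
C_ss = Q C_in/(Q + kV) = 1.2711 mol/L; C(t) = C_ss + (C₀ − C_ss) e^(−a t).
C(2.48) = 1.2711 + (4.5489)·e^(−0.47664·2.48) = 1.2711 + (4.5489)·0.30665 = 2.6660 mol/L.

2.67 mol/L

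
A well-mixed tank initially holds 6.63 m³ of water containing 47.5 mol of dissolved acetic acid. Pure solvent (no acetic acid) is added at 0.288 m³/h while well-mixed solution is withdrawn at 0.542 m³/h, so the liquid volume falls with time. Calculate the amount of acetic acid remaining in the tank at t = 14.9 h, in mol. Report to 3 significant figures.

Total volume: dV/dt = Q_in − Q_out = -0.25400 m³/h, so V(t) = 6.63 − 0.25400 t and V(14.9) = 2.8454 m³.
Species balance (pure solvent in): dm/dt = −Q_out · m/V(t).
dm/m = −Q_out dt/(V₀ − 0.25400 t); integrating gives ln(m/m₀) = −(Q_out/(Q_in−Q_out)) ln(V/V₀).
m = m₀ (V₀/V)^(Q_out/(Q_in−Q_out)) = 47.5 × (6.63/2.8454)^(-2.1339) = 7.8123 mol.

7.81 mol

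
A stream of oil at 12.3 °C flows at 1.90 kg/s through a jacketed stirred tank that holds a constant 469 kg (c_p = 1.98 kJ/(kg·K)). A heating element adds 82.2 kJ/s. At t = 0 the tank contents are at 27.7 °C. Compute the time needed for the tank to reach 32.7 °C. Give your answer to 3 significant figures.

368 s

M c_p dT/dt = ṁ c_p (T_in − T) + Q̇.
τ = M/ṁ = 246.84 s; T_ss = T_in + Q̇/(ṁ c_p) = 34.150 °C.
T(t) = T_ss + (T₀ − T_ss) e^(−t/τ). Set T = 32.7:
e^(−t/τ) = (32.7 − 34.150)/(27.7 − 34.150) = 0.22482
t = −246.84 · ln(0.22482) = 368.41 s.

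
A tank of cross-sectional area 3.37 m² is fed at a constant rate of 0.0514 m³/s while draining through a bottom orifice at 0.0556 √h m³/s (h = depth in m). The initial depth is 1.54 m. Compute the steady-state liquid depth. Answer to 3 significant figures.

0.855 m

Level balance: A dh/dt = 0.0514 − 0.0556 √h. Setting dh/dt = 0:
Q_in = 0.0556 √h_ss ⇒ √h_ss = 0.0514/0.0556 = 0.92446.
h_ss = 0.92446² = 0.85463 m. (Since h₀ = 1.54 m > h_ss, the level will fall toward this value.)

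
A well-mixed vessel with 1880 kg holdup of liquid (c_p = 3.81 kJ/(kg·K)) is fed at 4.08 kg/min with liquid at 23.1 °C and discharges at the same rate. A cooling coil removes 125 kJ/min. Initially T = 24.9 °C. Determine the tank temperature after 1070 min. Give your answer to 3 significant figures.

M c_p dT/dt = ṁ c_p (T_in − T) − Q̇.
τ = M/ṁ = 460.78 min; T_ss = T_in − Q̇/(ṁ c_p) = 23.1 − 125/(4.08·3.81) = 15.059 °C.
T approaches T_ss exponentially: T(t) = T_ss + (T₀ − T_ss) e^(−t/τ).
T(1070) = 15.059 + (9.8413)·e^(−1070/460.78) = 15.059 + (9.8413)·0.098065 = 16.024 °C.

16.0 °C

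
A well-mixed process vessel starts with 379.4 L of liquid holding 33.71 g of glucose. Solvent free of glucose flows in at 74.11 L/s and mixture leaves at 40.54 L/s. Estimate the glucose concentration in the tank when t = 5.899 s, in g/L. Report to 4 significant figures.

0.03515 g/L

Let m(t) be the amount of glucose. Volume: V(t) = V₀ + (Q_in − Q_out) t = 379.4 + 33.5700 t; V(5.899) = 577.429 L.
Solute balance: dm/dt = 0 − Q_out C = −Q_out m/V(t).
Separate: dm/m = −Q_out dt/V(t) ⇒ ln(m/m₀) = −(Q_out/(Q_in−Q_out)) ln(V/V₀).
m = m₀ (V₀/V)^(Q_out/(Q_in−Q_out)) = 33.71 × (379.4/577.429)^(1.20763) = 20.2995 g.
C = m/V = 20.2995/577.429 = 0.0351550 g/L.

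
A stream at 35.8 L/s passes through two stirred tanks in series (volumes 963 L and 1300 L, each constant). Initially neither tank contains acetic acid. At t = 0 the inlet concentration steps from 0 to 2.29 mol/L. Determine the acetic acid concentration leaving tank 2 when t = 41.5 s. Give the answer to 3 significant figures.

0.872 mol/L

Species balance on tank i: dCᵢ/dt = (Cᵢ₋₁ − Cᵢ)/τᵢ with τᵢ = Vᵢ/Q.
τ₁ = 963/35.8 = 26.899 s; τ₂ = 1300/35.8 = 36.313 s.
Solving the cascade with C₁(0)=C₂(0)=0 gives C₂(t) = C_in[1 − (τ₁ e^(−t/τ₁) − τ₂ e^(−t/τ₂))/(τ₁ − τ₂)].
At t = 41.5: e^(−t/τ₁) = 0.21379, e^(−t/τ₂) = 0.31891.
C₂ = 2.29·[1 − (26.899·0.21379 − 36.313·0.31891)/(-9.4134)] = 2.29·0.38069 = 0.87178 mol/L.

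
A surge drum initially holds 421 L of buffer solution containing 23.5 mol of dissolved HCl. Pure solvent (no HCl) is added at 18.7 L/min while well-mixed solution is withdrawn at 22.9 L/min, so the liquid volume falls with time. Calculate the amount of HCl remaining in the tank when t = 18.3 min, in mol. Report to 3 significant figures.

7.83 mol

Let m(t) be the amount of HCl. Volume: V(t) = V₀ + (Q_in − Q_out) t = 421 − 4.2000 t; V(18.3) = 344.14 L.
Species balance (pure solvent in): dm/dt = −Q_out · m/V(t).
dm/m = −Q_out dt/(V₀ − 4.2000 t); integrating gives ln(m/m₀) = −(Q_out/(Q_in−Q_out)) ln(V/V₀).
m = m₀ (V₀/V)^(Q_out/(Q_in−Q_out)) = 23.5 × (421/344.14)^(-5.4524) = 7.8294 mol.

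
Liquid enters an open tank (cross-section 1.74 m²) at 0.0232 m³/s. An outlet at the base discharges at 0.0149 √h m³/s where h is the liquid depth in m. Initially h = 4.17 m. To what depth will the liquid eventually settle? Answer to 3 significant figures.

Volume balance on the tank: A dh/dt = Q_in − 0.0149 √h. At steady state dh/dt = 0:
Q_in = 0.0149 √h_ss ⇒ √h_ss = 0.0232/0.0149 = 1.5570.
h_ss = 1.5570² = 2.4244 m. (Since h₀ = 4.17 m > h_ss, the level will fall toward this value.)

2.42 m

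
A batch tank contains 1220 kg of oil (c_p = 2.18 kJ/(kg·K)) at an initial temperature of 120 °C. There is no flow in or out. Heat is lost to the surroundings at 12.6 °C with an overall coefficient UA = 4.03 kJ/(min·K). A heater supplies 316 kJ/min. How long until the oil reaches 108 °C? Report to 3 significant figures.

M c_p dT/dt = −UA(T − T_amb) + Q̇.
τ = M c_p/UA = 659.95 min; T_ss = T_amb + Q̇/UA = 12.6 + 316/4.03 = 91.012 °C.
T(t) = T_ss + (T₀ − T_ss)e^(−t/τ); set T = 108:
t = −τ ln[(T − T_ss)/(T₀ − T_ss)] = −659.95 · ln(0.58604) = 352.66 min.

353 min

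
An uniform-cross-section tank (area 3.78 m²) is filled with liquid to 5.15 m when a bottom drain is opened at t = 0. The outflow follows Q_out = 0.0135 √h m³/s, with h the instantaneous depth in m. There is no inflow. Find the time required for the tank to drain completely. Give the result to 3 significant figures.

With no inflow, A dh/dt = −0.0135 √h.
∫ h^(−1/2) dh = −(0.0135/A) ∫ dt, giving 2√h = 2√h₀ − (0.0135/A) t.
Tank is empty when √h = 0: t_empty = 2A√h₀/0.0135.
t_empty = 2·3.78·√5.15/0.0135 = 7.5600·2.2694/0.0135 = 1270.8 s.

1270 s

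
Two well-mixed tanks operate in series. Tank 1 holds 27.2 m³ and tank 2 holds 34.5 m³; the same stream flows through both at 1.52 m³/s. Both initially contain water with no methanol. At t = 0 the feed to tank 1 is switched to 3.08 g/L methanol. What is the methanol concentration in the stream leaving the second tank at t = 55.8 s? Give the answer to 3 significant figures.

2.34 g/L

Each tank obeys Vᵢ dCᵢ/dt = Q(Cᵢ₋₁ − Cᵢ), so τᵢ = Vᵢ/Q.
τ₁ = 27.2/1.52 = 17.895 s; τ₂ = 34.5/1.52 = 22.697 s.
Tank 1: C₁ = C_in(1 − e^(−t/τ₁)). Tank 2 (τ₁ ≠ τ₂): C₂ = C_in[1 − (τ₁ e^(−t/τ₁) − τ₂ e^(−t/τ₂))/(τ₁ − τ₂)].
At t = 55.8: e^(−t/τ₁) = 0.044235, e^(−t/τ₂) = 0.085569.
C₂ = 3.08·[1 − (17.895·0.044235 − 22.697·0.085569)/(-4.8026)] = 3.08·0.76042 = 2.3421 g/L.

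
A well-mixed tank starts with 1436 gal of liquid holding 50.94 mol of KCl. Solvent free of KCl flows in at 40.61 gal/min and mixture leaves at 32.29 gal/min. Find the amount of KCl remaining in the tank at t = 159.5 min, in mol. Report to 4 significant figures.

Total volume: dV/dt = Q_in − Q_out = 8.32000 gal/min, so V(t) = 1436 + 8.32000 t and V(159.5) = 2763.04 gal.
Species balance (pure solvent in): dm/dt = −Q_out · m/V(t).
dm/m = −Q_out dt/(V₀ + 8.32000 t); integrating gives ln(m/m₀) = −(Q_out/(Q_in−Q_out)) ln(V/V₀).
m = m₀ (V₀/V)^(Q_out/(Q_in−Q_out)) = 50.94 × (1436/2763.04)^(3.88101) = 4.01744 mol.

4.017 mol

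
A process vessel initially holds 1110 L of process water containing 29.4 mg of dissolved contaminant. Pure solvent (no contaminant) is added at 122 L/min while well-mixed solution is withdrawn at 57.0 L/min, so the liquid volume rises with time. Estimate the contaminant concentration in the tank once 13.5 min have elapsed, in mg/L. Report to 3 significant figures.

0.00888 mg/L

Let m(t) be the amount of contaminant. Volume: V(t) = V₀ + (Q_in − Q_out) t = 1110 + 65.000 t; V(13.5) = 1987.5 L.
Species balance (pure solvent in): dm/dt = −Q_out · m/V(t).
Separate: dm/m = −Q_out dt/V(t) ⇒ ln(m/m₀) = −(Q_out/(Q_in−Q_out)) ln(V/V₀).
m = m₀ (V₀/V)^(Q_out/(Q_in−Q_out)) = 29.4 × (1110/1987.5)^(0.87692) = 17.640 mg.
C = m/V = 17.640/1987.5 = 0.0088755 mg/L.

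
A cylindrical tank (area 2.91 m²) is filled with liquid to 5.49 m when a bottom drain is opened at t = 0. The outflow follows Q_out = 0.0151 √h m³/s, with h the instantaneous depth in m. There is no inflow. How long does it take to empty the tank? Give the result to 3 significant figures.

A dh/dt = −Q_out = −0.0151 √h.
∫ h^(−1/2) dh = −(0.0151/A) ∫ dt, giving 2√h = 2√h₀ − (0.0151/A) t.
Set h = 0: 2√h₀ = (0.0151/A) t_empty ⇒ t_empty = 2A√h₀/0.0151.
t_empty = 2·2.91·√5.49/0.0151 = 5.8200·2.3431/0.0151 = 903.09 s.

903 s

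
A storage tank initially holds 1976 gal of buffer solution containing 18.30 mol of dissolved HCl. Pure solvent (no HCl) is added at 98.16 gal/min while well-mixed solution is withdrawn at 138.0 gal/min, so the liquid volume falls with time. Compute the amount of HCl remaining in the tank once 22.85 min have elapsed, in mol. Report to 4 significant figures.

Let m(t) be the amount of HCl. Volume: V(t) = V₀ + (Q_in − Q_out) t = 1976 − 39.8400 t; V(22.85) = 1065.66 gal.
No HCl enters, so dm/dt = −Q_out · (m/V).
Separate: dm/m = −Q_out dt/V(t) ⇒ ln(m/m₀) = −(Q_out/(Q_in−Q_out)) ln(V/V₀).
m = m₀ (V₀/V)^(Q_out/(Q_in−Q_out)) = 18.30 × (1976/1065.66)^(-3.46386) = 2.15551 mol.

2.156 mol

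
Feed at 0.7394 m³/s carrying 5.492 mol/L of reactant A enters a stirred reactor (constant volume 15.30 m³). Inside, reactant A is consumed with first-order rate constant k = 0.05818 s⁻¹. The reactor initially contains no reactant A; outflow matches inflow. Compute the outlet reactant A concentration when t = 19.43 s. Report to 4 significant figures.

2.177 mol/L

V dC/dt = Q(C_in − C) − k V C.
dC/dt = (Q/V) C_in − (Q/V + k) C; effective rate a = Q/V + k = 0.0483268 + 0.05818 = 0.106507 s⁻¹.
C_ss = Q C_in/(Q + kV) = 2.49196 mol/L; C(t) = C_ss + (C₀ − C_ss) e^(−a t).
C(19.43) = 2.49196 + (-2.49196)·e^(−0.106507·19.43) = 2.49196 + (-2.49196)·0.126258 = 2.17733 mol/L.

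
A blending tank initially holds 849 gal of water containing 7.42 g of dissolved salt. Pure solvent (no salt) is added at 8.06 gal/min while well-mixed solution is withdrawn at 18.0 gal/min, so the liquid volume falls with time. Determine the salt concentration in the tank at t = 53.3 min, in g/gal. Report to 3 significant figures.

0.00395 g/gal

Let m(t) be the amount of salt. Volume: V(t) = V₀ + (Q_in − Q_out) t = 849 − 9.9400 t; V(53.3) = 319.20 gal.
No salt enters, so dm/dt = −Q_out · (m/V).
Separate: dm/m = −Q_out dt/V(t) ⇒ ln(m/m₀) = −(Q_out/(Q_in−Q_out)) ln(V/V₀).
m = m₀ (V₀/V)^(Q_out/(Q_in−Q_out)) = 7.42 × (849/319.20)^(-1.8109) = 1.2620 g.
C = m/V = 1.2620/319.20 = 0.0039537 g/gal.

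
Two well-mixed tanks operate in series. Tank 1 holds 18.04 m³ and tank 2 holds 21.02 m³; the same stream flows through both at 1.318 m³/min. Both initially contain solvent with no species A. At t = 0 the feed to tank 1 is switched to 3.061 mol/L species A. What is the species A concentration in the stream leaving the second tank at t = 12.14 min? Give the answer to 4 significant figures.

Species balance on tank i: dCᵢ/dt = (Cᵢ₋₁ − Cᵢ)/τᵢ with τᵢ = Vᵢ/Q.
τ₁ = 18.04/1.318 = 13.6874 min; τ₂ = 21.02/1.318 = 15.9484 min.
Tank 1: C₁ = C_in(1 − e^(−t/τ₁)). Tank 2 (τ₁ ≠ τ₂): C₂ = C_in[1 − (τ₁ e^(−t/τ₁) − τ₂ e^(−t/τ₂))/(τ₁ − τ₂)].
At t = 12.14: e^(−t/τ₁) = 0.411911, e^(−t/τ₂) = 0.467103.
C₂ = 3.061·[1 − (13.6874·0.411911 − 15.9484·0.467103)/(-2.26100)] = 3.061·0.198782 = 0.608470 mol/L.

0.6085 mol/L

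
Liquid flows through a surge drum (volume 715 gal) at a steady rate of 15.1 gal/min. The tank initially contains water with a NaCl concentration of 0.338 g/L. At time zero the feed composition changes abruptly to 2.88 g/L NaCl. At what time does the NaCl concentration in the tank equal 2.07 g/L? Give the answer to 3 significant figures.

54.2 min

Accumulation = in − out for the solute gives V dC/dt = Q(C_in − C), so τ = V/Q = 47.351 min.
C(t) = C_in + (C₀ − C_in) e^(−t/τ). Set C = 2.07 and solve for t:
e^(−t/τ) = (C − C_in)/(C₀ − C_in) = (2.07 − 2.88)/(0.338 − 2.88) = 0.31865
t = −τ ln(…) = 47.351 × 1.1437 = 54.154 min.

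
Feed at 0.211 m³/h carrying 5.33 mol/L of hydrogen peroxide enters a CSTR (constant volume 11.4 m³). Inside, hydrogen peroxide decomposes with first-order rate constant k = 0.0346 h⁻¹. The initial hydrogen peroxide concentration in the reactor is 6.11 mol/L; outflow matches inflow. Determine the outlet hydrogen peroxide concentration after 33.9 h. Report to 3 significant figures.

Accumulation = in − out − consumed: V dC/dt = Q C_in − Q C − k V C.
This is linear with rate a = Q/V + k = 0.053109 h⁻¹.
C_ss = Q C_in/(Q + kV) = 1.8575 mol/L; C(t) = C_ss + (C₀ − C_ss) e^(−a t).
C(33.9) = 1.8575 + (4.2525)·e^(−0.053109·33.9) = 1.8575 + (4.2525)·0.16523 = 2.5602 mol/L.

2.56 mol/L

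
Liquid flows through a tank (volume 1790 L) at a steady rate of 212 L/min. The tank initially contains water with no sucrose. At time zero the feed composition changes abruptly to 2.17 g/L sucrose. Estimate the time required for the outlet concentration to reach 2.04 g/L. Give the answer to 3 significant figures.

Species balance: V dC/dt = Q(C_in − C) ⇒ τ = V/Q = 8.4434 min.
C(t) = C_in + (C₀ − C_in) e^(−t/τ). Set C = 2.04 and solve for t:
e^(−t/τ) = (C − C_in)/(C₀ − C_in) = (2.04 − 2.17)/(0 − 2.17) = 0.059908
t = −τ ln(…) = 8.4434 × 2.8149 = 23.768 min.

23.8 min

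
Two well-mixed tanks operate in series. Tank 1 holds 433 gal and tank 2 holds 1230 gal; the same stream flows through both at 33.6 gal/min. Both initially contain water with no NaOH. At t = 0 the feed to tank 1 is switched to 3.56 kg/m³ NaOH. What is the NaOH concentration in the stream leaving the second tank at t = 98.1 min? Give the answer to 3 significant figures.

3.18 kg/m³

Each tank obeys Vᵢ dCᵢ/dt = Q(Cᵢ₋₁ − Cᵢ), so τᵢ = Vᵢ/Q.
τ₁ = 433/33.6 = 12.887 min; τ₂ = 1230/33.6 = 36.607 min.
Solving the cascade with C₁(0)=C₂(0)=0 gives C₂(t) = C_in[1 − (τ₁ e^(−t/τ₁) − τ₂ e^(−t/τ₂))/(τ₁ − τ₂)].
At t = 98.1: e^(−t/τ₁) = 0.00049429, e^(−t/τ₂) = 0.068577.
C₂ = 3.56·[1 − (12.887·0.00049429 − 36.607·0.068577)/(-23.720)] = 3.56·0.89444 = 3.1842 kg/m³.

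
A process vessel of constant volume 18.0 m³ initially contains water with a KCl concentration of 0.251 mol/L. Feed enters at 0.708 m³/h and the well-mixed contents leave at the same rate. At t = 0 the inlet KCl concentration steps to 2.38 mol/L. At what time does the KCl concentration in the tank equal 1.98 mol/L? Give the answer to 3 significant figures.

Species balance: V dC/dt = Q(C_in − C) ⇒ τ = V/Q = 25.424 h.
C(t) = C_in + (C₀ − C_in) e^(−t/τ). Set C = 1.98 and solve for t:
e^(−t/τ) = (C − C_in)/(C₀ − C_in) = (1.98 − 2.38)/(0.251 − 2.38) = 0.18788
t = −τ ln(…) = 25.424 × 1.6719 = 42.507 h.

42.5 h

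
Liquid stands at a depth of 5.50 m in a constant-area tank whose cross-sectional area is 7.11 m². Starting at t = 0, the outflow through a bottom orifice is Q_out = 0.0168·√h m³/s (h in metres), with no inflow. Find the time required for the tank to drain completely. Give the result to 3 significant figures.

1990 s

Accumulation of liquid (constant cross-section A): A dh/dt = −0.0168 √h.
∫ h^(−1/2) dh = −(0.0168/A) ∫ dt, giving 2√h = 2√h₀ − (0.0168/A) t.
Tank is empty when √h = 0: t_empty = 2A√h₀/0.0168.
t_empty = 2·7.11·√5.50/0.0168 = 14.220·2.3452/0.0168 = 1985.1 s.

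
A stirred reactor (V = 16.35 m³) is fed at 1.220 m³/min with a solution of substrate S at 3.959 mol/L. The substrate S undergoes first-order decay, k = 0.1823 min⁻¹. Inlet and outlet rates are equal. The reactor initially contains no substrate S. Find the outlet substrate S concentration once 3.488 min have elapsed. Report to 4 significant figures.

V dC/dt = Q(C_in − C) − k V C.
dC/dt = (Q/V) C_in − (Q/V + k) C; effective rate a = Q/V + k = 0.0746177 + 0.1823 = 0.256918 min⁻¹.
C_ss = Q C_in/(Q + kV) = 1.14983 mol/L; C(t) = C_ss + (C₀ − C_ss) e^(−a t).
C(3.488) = 1.14983 + (-1.14983)·e^(−0.256918·3.488) = 1.14983 + (-1.14983)·0.408147 = 0.680531 mol/L.

0.6805 mol/L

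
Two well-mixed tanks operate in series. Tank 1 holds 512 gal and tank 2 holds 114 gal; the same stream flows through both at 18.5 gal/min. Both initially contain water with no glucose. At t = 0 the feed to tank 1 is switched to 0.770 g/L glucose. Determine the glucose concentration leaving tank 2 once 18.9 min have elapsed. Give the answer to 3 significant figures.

Time constants: τᵢ = Vᵢ/Q for each well-mixed tank.
τ₁ = 512/18.5 = 27.676 min; τ₂ = 114/18.5 = 6.1622 min.
Solving the cascade with C₁(0)=C₂(0)=0 gives C₂(t) = C_in[1 − (τ₁ e^(−t/τ₁) − τ₂ e^(−t/τ₂))/(τ₁ − τ₂)].
At t = 18.9: e^(−t/τ₁) = 0.50514, e^(−t/τ₂) = 0.046556.
C₂ = 0.770·[1 − (27.676·0.50514 − 6.1622·0.046556)/(21.514)] = 0.770·0.36350 = 0.27990 g/L.

0.280 g/L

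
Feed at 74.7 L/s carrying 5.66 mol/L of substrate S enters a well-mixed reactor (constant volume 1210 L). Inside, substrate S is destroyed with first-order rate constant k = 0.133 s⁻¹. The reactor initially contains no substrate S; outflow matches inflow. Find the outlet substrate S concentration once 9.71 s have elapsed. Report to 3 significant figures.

1.52 mol/L

Species balance: V dC/dt = Q C_in − Q C − k V C.
This is linear with rate a = Q/V + k = 0.19474 s⁻¹.
C_ss = Q C_in/(Q + kV) = 1.7943 mol/L; C(t) = C_ss + (C₀ − C_ss) e^(−a t).
C(9.71) = 1.7943 + (-1.7943)·e^(−0.19474·9.71) = 1.7943 + (-1.7943)·0.15094 = 1.5235 mol/L.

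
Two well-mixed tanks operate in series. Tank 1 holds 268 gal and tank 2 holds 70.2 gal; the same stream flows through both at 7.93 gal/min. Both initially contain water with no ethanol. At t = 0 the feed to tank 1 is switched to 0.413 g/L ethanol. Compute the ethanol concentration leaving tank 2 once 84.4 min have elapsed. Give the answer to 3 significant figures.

Species balance on tank i: dCᵢ/dt = (Cᵢ₋₁ − Cᵢ)/τᵢ with τᵢ = Vᵢ/Q.
τ₁ = 268/7.93 = 33.796 min; τ₂ = 70.2/7.93 = 8.8525 min.
Solving the cascade with C₁(0)=C₂(0)=0 gives C₂(t) = C_in[1 − (τ₁ e^(−t/τ₁) − τ₂ e^(−t/τ₂))/(τ₁ − τ₂)].
At t = 84.4: e^(−t/τ₁) = 0.082302, e^(−t/τ₂) = 7.2344e-05.
C₂ = 0.413·[1 − (33.796·0.082302 − 8.8525·7.2344e-05)/(24.943)] = 0.413·0.88851 = 0.36696 g/L.

0.367 g/L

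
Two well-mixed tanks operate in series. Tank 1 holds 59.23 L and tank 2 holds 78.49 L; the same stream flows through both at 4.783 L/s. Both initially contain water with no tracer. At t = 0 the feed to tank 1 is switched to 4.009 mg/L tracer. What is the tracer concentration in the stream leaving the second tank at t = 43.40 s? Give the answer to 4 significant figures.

Time constants: τᵢ = Vᵢ/Q for each well-mixed tank.
τ₁ = 59.23/4.783 = 12.3834 s; τ₂ = 78.49/4.783 = 16.4102 s.
Solving the cascade with C₁(0)=C₂(0)=0 gives C₂(t) = C_in[1 − (τ₁ e^(−t/τ₁) − τ₂ e^(−t/τ₂))/(τ₁ − τ₂)].
At t = 43.40: e^(−t/τ₁) = 0.0300564, e^(−t/τ₂) = 0.0710269.
C₂ = 4.009·[1 − (12.3834·0.0300564 − 16.4102·0.0710269)/(-4.02676)] = 4.009·0.802977 = 3.21913 mg/L.

3.219 mg/L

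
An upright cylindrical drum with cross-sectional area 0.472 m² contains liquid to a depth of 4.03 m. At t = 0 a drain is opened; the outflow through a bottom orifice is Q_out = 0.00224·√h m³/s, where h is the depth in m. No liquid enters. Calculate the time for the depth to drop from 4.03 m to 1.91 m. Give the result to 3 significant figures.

264 s

A dh/dt = −Q_out = −0.00224 √h.
∫ h^(−1/2) dh = −(0.00224/A) ∫ dt, giving 2√h = 2√h₀ − (0.00224/A) t.
t = 2A(√h₀ − √h)/0.00224 = 2·0.472·(√4.03 − √1.91)/0.00224
  = 0.94400 × (2.0075 − 1.3820) / 0.00224 = 263.59 s.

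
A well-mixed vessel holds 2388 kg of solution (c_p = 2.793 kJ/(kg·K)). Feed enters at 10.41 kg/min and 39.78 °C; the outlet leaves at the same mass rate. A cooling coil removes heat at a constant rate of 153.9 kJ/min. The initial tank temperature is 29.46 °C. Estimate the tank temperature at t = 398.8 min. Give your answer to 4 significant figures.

33.60 °C

Heat balance on the well-mixed liquid: M c_p dT/dt = ṁ c_p (T_in − T) − 153.9.
τ = M/ṁ = 229.395 min; T_ss = T_in − Q̇/(ṁ c_p) = 39.78 − 153.9/(10.41·2.793) = 34.4868 °C.
Solution: T(t) = T_ss + (T₀ − T_ss) e^(−t/τ).
T(398.8) = 34.4868 + (-5.02682)·e^(−398.8/229.395) = 34.4868 + (-5.02682)·0.175786 = 33.6032 °C.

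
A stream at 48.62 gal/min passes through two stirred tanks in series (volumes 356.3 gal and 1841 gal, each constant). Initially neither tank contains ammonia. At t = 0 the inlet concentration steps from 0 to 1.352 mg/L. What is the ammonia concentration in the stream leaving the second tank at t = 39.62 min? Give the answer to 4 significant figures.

0.7647 mg/L

Time constants: τᵢ = Vᵢ/Q for each well-mixed tank.
τ₁ = 356.3/48.62 = 7.32826 min; τ₂ = 1841/48.62 = 37.8651 min.
Solving the cascade with C₁(0)=C₂(0)=0 gives C₂(t) = C_in[1 − (τ₁ e^(−t/τ₁) − τ₂ e^(−t/τ₂))/(τ₁ − τ₂)].
At t = 39.62: e^(−t/τ₁) = 0.00448746, e^(−t/τ₂) = 0.351218.
C₂ = 1.352·[1 − (7.32826·0.00448746 − 37.8651·0.351218)/(-30.5368)] = 1.352·0.565573 = 0.764654 mg/L.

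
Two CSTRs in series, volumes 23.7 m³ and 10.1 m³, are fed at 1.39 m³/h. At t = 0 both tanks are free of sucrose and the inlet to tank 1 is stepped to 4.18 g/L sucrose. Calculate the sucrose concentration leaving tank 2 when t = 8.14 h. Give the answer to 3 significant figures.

0.674 g/L

Each tank obeys Vᵢ dCᵢ/dt = Q(Cᵢ₋₁ − Cᵢ), so τᵢ = Vᵢ/Q.
τ₁ = 23.7/1.39 = 17.050 h; τ₂ = 10.1/1.39 = 7.2662 h.
Solving the cascade with C₁(0)=C₂(0)=0 gives C₂(t) = C_in[1 − (τ₁ e^(−t/τ₁) − τ₂ e^(−t/τ₂))/(τ₁ − τ₂)].
At t = 8.14: e^(−t/τ₁) = 0.62039, e^(−t/τ₂) = 0.32620.
C₂ = 4.18·[1 − (17.050·0.62039 − 7.2662·0.32620)/(9.7842)] = 4.18·0.16113 = 0.67352 g/L.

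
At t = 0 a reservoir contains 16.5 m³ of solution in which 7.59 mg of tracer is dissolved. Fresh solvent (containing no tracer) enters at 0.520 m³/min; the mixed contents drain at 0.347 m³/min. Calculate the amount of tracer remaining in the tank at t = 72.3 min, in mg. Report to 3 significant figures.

2.45 mg

Total volume: dV/dt = Q_in − Q_out = 0.17300 m³/min, so V(t) = 16.5 + 0.17300 t and V(72.3) = 29.008 m³.
Species balance (pure solvent in): dm/dt = −Q_out · m/V(t).
Separate: dm/m = −Q_out dt/V(t) ⇒ ln(m/m₀) = −(Q_out/(Q_in−Q_out)) ln(V/V₀).
m = m₀ (V₀/V)^(Q_out/(Q_in−Q_out)) = 7.59 × (16.5/29.008)^(2.0058) = 2.4477 mg.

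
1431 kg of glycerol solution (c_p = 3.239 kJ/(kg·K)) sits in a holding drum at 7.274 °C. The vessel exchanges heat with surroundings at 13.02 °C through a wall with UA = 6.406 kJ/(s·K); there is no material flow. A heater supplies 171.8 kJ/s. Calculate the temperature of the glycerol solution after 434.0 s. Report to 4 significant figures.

M c_p dT/dt = −UA(T − T_amb) + Q̇.
dT/dt = (T_ss − T)/τ with T_ss = T_amb + Q̇/UA = 13.02 + 171.8/6.406 = 39.8386 °C, τ = M c_p/UA = 1431·3.239/6.406 = 723.542 s.
Solution: T(t) = T_ss + (T₀ − T_ss) e^(−t/τ).
T(434.0) = 39.8386 + (-32.5646)·0.548907 = 21.9637 °C.

21.96 °C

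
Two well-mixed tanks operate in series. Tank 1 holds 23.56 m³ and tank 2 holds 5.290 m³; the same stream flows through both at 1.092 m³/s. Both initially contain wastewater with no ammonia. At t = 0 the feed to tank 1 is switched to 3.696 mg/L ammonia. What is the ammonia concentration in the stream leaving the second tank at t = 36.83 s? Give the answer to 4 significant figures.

Species balance on tank i: dCᵢ/dt = (Cᵢ₋₁ − Cᵢ)/τᵢ with τᵢ = Vᵢ/Q.
τ₁ = 23.56/1.092 = 21.5751 s; τ₂ = 5.290/1.092 = 4.84432 s.
Tank 1: C₁ = C_in(1 − e^(−t/τ₁)). Tank 2 (τ₁ ≠ τ₂): C₂ = C_in[1 − (τ₁ e^(−t/τ₁) − τ₂ e^(−t/τ₂))/(τ₁ − τ₂)].
At t = 36.83: e^(−t/τ₁) = 0.181398, e^(−t/τ₂) = 0.000499095.
C₂ = 3.696·[1 − (21.5751·0.181398 − 4.84432·0.000499095)/(16.7308)] = 3.696·0.766223 = 2.83196 mg/L.

2.832 mg/L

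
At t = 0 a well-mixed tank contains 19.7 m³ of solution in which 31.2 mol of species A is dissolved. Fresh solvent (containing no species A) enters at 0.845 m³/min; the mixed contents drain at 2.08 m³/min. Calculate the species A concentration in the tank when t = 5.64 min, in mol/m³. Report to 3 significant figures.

Total volume: dV/dt = Q_in − Q_out = -1.2350 m³/min, so V(t) = 19.7 − 1.2350 t and V(5.64) = 12.735 m³.
No species A enters, so dm/dt = −Q_out · (m/V).
Separate: dm/m = −Q_out dt/V(t) ⇒ ln(m/m₀) = −(Q_out/(Q_in−Q_out)) ln(V/V₀).
m = m₀ (V₀/V)^(Q_out/(Q_in−Q_out)) = 31.2 × (19.7/12.735)^(-1.6842) = 14.963 mol.
C = m/V = 14.963/12.735 = 1.1750 mol/m³.

1.18 mol/m³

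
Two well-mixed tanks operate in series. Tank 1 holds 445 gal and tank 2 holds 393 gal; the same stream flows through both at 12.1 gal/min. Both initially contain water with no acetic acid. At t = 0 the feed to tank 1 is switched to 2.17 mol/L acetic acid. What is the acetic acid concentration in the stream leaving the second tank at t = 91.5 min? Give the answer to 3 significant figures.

Each tank obeys Vᵢ dCᵢ/dt = Q(Cᵢ₋₁ − Cᵢ), so τᵢ = Vᵢ/Q.
τ₁ = 445/12.1 = 36.777 min; τ₂ = 393/12.1 = 32.479 min.
Solving the cascade with C₁(0)=C₂(0)=0 gives C₂(t) = C_in[1 − (τ₁ e^(−t/τ₁) − τ₂ e^(−t/τ₂))/(τ₁ − τ₂)].
At t = 91.5: e^(−t/τ₁) = 0.083078, e^(−t/τ₂) = 0.059775.
C₂ = 2.17·[1 − (36.777·0.083078 − 32.479·0.059775)/(4.2975)] = 2.17·0.74080 = 1.6075 mol/L.

1.61 mol/L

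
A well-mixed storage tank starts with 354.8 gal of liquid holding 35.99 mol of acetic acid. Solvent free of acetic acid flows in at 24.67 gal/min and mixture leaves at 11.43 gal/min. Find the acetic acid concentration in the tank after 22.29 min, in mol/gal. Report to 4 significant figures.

0.03284 mol/gal

Total volume: dV/dt = Q_in − Q_out = 13.2400 gal/min, so V(t) = 354.8 + 13.2400 t and V(22.29) = 649.920 gal.
No acetic acid enters, so dm/dt = −Q_out · (m/V).
dm/m = −Q_out dt/(V₀ + 13.2400 t); integrating gives ln(m/m₀) = −(Q_out/(Q_in−Q_out)) ln(V/V₀).
m = m₀ (V₀/V)^(Q_out/(Q_in−Q_out)) = 35.99 × (354.8/649.920)^(0.863293) = 21.3424 mol.
C = m/V = 21.3424/649.920 = 0.0328385 mol/gal.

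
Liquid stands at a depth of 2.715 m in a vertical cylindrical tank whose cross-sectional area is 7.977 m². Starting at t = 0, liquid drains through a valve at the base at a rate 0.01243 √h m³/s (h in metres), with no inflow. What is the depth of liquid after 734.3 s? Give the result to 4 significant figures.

1.157 m

With no inflow, A dh/dt = −0.01243 √h.
∫ h^(−1/2) dh = −(0.01243/A) ∫ dt, giving 2√h = 2√h₀ − (0.01243/A) t.
√h = √2.715 − 0.01243·734.3/(2·7.977) = 1.64773 − 0.572104 = 1.07562.
h = 1.07562² = 1.15696 m.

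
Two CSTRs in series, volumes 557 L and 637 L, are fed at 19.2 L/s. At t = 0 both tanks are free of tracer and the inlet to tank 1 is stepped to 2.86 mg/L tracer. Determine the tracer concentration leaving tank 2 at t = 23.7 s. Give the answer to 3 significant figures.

0.510 mg/L

Species balance on tank i: dCᵢ/dt = (Cᵢ₋₁ − Cᵢ)/τᵢ with τᵢ = Vᵢ/Q.
τ₁ = 557/19.2 = 29.010 s; τ₂ = 637/19.2 = 33.177 s.
Solving the cascade with C₁(0)=C₂(0)=0 gives C₂(t) = C_in[1 − (τ₁ e^(−t/τ₁) − τ₂ e^(−t/τ₂))/(τ₁ − τ₂)].
At t = 23.7: e^(−t/τ₁) = 0.44178, e^(−t/τ₂) = 0.48951.
C₂ = 2.86·[1 − (29.010·0.44178 − 33.177·0.48951)/(-4.1667)] = 2.86·0.17815 = 0.50950 mg/L.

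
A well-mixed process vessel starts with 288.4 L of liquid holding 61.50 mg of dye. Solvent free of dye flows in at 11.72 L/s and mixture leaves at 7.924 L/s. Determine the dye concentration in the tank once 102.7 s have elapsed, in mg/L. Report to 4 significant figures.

Total volume: dV/dt = Q_in − Q_out = 3.79600 L/s, so V(t) = 288.4 + 3.79600 t and V(102.7) = 678.249 L.
No dye enters, so dm/dt = −Q_out · (m/V).
Separate: dm/m = −Q_out dt/V(t) ⇒ ln(m/m₀) = −(Q_out/(Q_in−Q_out)) ln(V/V₀).
m = m₀ (V₀/V)^(Q_out/(Q_in−Q_out)) = 61.50 × (288.4/678.249)^(2.08746) = 10.3182 mg.
C = m/V = 10.3182/678.249 = 0.0152130 mg/L.

0.01521 mg/L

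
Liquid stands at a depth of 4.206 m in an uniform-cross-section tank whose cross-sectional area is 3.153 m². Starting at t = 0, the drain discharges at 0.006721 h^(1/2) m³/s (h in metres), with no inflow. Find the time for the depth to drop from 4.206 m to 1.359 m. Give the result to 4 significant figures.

830.4 s

Mass balance (ρ constant): A dh/dt = −0.006721 √h.
∫ h^(−1/2) dh = −(0.006721/A) ∫ dt, giving 2√h = 2√h₀ − (0.006721/A) t.
t = 2A(√h₀ − √h)/0.006721 = 2·3.153·(√4.206 − √1.359)/0.006721
  = 6.30600 × (2.05085 − 1.16576) / 0.006721 = 830.440 s.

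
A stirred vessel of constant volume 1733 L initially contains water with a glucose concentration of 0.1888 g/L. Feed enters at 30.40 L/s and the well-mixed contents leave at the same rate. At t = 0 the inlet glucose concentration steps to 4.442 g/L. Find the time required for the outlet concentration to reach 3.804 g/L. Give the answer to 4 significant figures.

Accumulation = in − out for the solute gives V dC/dt = Q(C_in − C), so τ = V/Q = 57.0066 s.
C(t) = C_in + (C₀ − C_in) e^(−t/τ). Set C = 3.804 and solve for t:
e^(−t/τ) = (C − C_in)/(C₀ − C_in) = (3.804 − 4.442)/(0.1888 − 4.442) = 0.150005
t = −τ ln(…) = 57.0066 × 1.89709 = 108.147 s.

108.1 s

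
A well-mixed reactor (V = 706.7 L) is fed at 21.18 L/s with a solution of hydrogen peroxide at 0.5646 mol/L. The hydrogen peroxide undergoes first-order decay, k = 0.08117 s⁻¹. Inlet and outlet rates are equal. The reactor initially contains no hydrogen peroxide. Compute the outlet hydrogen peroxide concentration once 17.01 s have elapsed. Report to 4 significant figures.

V dC/dt = Q(C_in − C) − k V C.
This is linear with rate a = Q/V + k = 0.111140 s⁻¹.
C_ss = Q C_in/(Q + kV) = 0.152251 mol/L; C(t) = C_ss + (C₀ − C_ss) e^(−a t).
C(17.01) = 0.152251 + (-0.152251)·e^(−0.111140·17.01) = 0.152251 + (-0.152251)·0.150997 = 0.129262 mol/L.

0.1293 mol/L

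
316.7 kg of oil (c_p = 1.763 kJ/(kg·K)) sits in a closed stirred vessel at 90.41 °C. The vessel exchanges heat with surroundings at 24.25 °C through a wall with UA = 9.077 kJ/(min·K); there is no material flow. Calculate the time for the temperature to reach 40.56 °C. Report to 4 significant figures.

First-law balance (no shaft work): M c_p dT/dt = −UA(T − T_amb).
τ = M c_p/UA = 61.5117 min; T_ss = T_amb = 24.2500 °C.
T(t) = T_ss + (T₀ − T_ss)e^(−t/τ); set T = 40.56:
t = −τ ln[(T − T_ss)/(T₀ − T_ss)] = −61.5117 · ln(0.246524) = 86.1347 min.

86.13 min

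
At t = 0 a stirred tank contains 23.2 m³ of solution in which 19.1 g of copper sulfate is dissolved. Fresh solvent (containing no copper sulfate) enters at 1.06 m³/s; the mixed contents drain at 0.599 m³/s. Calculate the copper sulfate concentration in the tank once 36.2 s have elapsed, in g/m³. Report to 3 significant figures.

Total volume: dV/dt = Q_in − Q_out = 0.46100 m³/s, so V(t) = 23.2 + 0.46100 t and V(36.2) = 39.888 m³.
Solute balance: dm/dt = 0 − Q_out C = −Q_out m/V(t).
Separate: dm/m = −Q_out dt/V(t) ⇒ ln(m/m₀) = −(Q_out/(Q_in−Q_out)) ln(V/V₀).
m = m₀ (V₀/V)^(Q_out/(Q_in−Q_out)) = 19.1 × (23.2/39.888)^(1.2993) = 9.4455 g.
C = m/V = 9.4455/39.888 = 0.23680 g/m³.

0.237 g/m³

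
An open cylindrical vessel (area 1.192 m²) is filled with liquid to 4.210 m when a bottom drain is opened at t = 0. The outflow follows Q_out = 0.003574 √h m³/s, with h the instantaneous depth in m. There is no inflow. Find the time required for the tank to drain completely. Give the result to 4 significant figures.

1369 s

With no inflow, A dh/dt = −0.003574 √h.
Separate and integrate: 2(√h − √h₀) = −(0.003574/A) t.
Tank is empty when √h = 0: t_empty = 2A√h₀/0.003574.
t_empty = 2·1.192·√4.210/0.003574 = 2.38400·2.05183/0.003574 = 1368.65 s.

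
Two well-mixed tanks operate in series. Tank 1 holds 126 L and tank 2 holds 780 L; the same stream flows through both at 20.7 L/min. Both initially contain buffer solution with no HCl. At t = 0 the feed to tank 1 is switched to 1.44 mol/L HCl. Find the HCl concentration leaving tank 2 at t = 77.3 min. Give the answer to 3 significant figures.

Each tank obeys Vᵢ dCᵢ/dt = Q(Cᵢ₋₁ − Cᵢ), so τᵢ = Vᵢ/Q.
τ₁ = 126/20.7 = 6.0870 min; τ₂ = 780/20.7 = 37.681 min.
Solving the cascade with C₁(0)=C₂(0)=0 gives C₂(t) = C_in[1 − (τ₁ e^(−t/τ₁) − τ₂ e^(−t/τ₂))/(τ₁ − τ₂)].
At t = 77.3: e^(−t/τ₁) = 3.0533e-06, e^(−t/τ₂) = 0.12855.
C₂ = 1.44·[1 − (6.0870·3.0533e-06 − 37.681·0.12855)/(-31.594)] = 1.44·0.84668 = 1.2192 mol/L.

1.22 mol/L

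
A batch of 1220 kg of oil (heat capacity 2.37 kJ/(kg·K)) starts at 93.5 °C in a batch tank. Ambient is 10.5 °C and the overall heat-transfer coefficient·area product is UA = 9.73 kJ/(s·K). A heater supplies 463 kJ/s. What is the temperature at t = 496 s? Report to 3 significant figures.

First-law balance (no shaft work): M c_p dT/dt = −UA(T − T_amb) + Q̇.
dT/dt = (T_ss − T)/τ with T_ss = T_amb + Q̇/UA = 10.5 + 463/9.73 = 58.085 °C, τ = M c_p/UA = 1220·2.37/9.73 = 297.16 s.
Solution: T(t) = T_ss + (T₀ − T_ss) e^(−t/τ).
T(496) = 58.085 + (35.415)·0.18841 = 64.757 °C.

64.8 °C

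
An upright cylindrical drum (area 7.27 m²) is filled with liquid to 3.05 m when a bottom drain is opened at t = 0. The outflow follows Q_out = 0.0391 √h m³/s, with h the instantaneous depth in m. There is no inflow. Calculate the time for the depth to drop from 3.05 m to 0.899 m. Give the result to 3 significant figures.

297 s

With no inflow, A dh/dt = −0.0391 √h.
This is separable: 2 d(√h)/dt = −0.0391/A, so √h = √h₀ − (0.0391/(2A)) t.
t = 2A(√h₀ − √h)/0.0391 = 2·7.27·(√3.05 − √0.899)/0.0391
  = 14.540 × (1.7464 − 0.94816) / 0.0391 = 296.85 s.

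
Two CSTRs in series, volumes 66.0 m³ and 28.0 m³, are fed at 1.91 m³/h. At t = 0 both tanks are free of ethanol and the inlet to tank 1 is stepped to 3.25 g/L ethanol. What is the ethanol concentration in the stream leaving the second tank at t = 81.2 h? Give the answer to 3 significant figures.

Each tank obeys Vᵢ dCᵢ/dt = Q(Cᵢ₋₁ − Cᵢ), so τᵢ = Vᵢ/Q.
τ₁ = 66.0/1.91 = 34.555 h; τ₂ = 28.0/1.91 = 14.660 h.
Solving the cascade with C₁(0)=C₂(0)=0 gives C₂(t) = C_in[1 − (τ₁ e^(−t/τ₁) − τ₂ e^(−t/τ₂))/(τ₁ − τ₂)].
At t = 81.2: e^(−t/τ₁) = 0.095381, e^(−t/τ₂) = 0.0039305.
C₂ = 3.25·[1 − (34.555·0.095381 − 14.660·0.0039305)/(19.895)] = 3.25·0.83723 = 2.7210 g/L.

2.72 g/L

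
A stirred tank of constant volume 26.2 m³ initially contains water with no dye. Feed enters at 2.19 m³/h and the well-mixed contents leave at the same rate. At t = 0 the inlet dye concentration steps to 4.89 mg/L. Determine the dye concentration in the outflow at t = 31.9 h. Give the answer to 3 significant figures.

4.55 mg/L

Mass balance on the solute (V constant): V dC/dt = Q(C_in − C).
So dC/dt = (C_in − C)/τ with τ = V/Q = 26.2/2.19 = 11.963 h.
This is linear first-order; C(t) = C_in + (C₀ − C_in) e^(−t/τ).
C(31.9) = 4.89 + (0 − 4.89)·e^(−31.9/11.963) = 4.89 + (-4.8900)·0.069498 = 4.5502 mg/L.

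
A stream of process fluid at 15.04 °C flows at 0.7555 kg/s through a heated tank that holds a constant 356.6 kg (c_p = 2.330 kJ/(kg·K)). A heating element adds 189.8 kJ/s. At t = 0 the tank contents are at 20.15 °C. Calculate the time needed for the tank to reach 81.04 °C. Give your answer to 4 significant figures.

M c_p dT/dt = ṁ c_p (T_in − T) + Q̇.
τ = M/ṁ = 472.005 s; T_ss = T_in + Q̇/(ṁ c_p) = 122.862 °C.
T(t) = T_ss + (T₀ − T_ss) e^(−t/τ). Set T = 81.04:
e^(−t/τ) = (81.04 − 122.862)/(20.15 − 122.862) = 0.407175
t = −472.005 · ln(0.407175) = 424.102 s.

424.1 s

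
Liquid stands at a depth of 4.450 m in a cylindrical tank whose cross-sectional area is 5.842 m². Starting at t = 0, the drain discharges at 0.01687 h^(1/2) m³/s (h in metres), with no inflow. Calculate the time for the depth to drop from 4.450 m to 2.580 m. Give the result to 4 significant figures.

With no inflow, A dh/dt = −0.01687 √h.
∫ h^(−1/2) dh = −(0.01687/A) ∫ dt, giving 2√h = 2√h₀ − (0.01687/A) t.
t = 2A(√h₀ − √h)/0.01687 = 2·5.842·(√4.450 − √2.580)/0.01687
  = 11.6840 × (2.10950 − 1.60624) / 0.01687 = 348.556 s.

348.6 s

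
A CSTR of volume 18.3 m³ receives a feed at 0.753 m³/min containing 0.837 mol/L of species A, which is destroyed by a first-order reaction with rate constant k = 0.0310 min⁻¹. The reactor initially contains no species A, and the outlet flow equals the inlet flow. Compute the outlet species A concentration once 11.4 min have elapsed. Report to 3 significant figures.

Species balance: V dC/dt = Q C_in − Q C − k V C.
dC/dt = (Q/V) C_in − (Q/V + k) C; effective rate a = Q/V + k = 0.041148 + 0.0310 = 0.072148 min⁻¹.
C_ss = Q C_in/(Q + kV) = 0.47736 mol/L; C(t) = C_ss + (C₀ − C_ss) e^(−a t).
C(11.4) = 0.47736 + (-0.47736)·e^(−0.072148·11.4) = 0.47736 + (-0.47736)·0.43934 = 0.26764 mol/L.

0.268 mol/L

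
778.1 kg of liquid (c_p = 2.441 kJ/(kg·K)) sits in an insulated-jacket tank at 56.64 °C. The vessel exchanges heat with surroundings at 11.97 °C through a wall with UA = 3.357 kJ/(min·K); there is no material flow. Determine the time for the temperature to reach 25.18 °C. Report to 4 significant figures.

689.3 min

Lumped-capacitance energy balance: M c_p dT/dt = UA(T_amb − T).
τ = M c_p/UA = 565.786 min; T_ss = T_amb = 11.9700 °C.
T(t) = T_ss + (T₀ − T_ss)e^(−t/τ); set T = 25.18:
t = −τ ln[(T − T_ss)/(T₀ − T_ss)] = −565.786 · ln(0.295724) = 689.312 min.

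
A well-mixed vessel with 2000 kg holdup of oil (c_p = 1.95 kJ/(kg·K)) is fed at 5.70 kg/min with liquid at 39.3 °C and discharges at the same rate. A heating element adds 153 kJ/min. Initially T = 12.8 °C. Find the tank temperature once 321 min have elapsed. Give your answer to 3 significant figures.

First-law balance (no shaft work): M c_p dT/dt = ṁ c_p (T_in − T) + 153.
τ = M/ṁ = 350.88 min; T_ss = T_in + Q̇/(ṁ c_p) = 39.3 + 153/(5.70·1.95) = 53.065 °C.
Solution: T(t) = T_ss + (T₀ − T_ss) e^(−t/τ).
T(321) = 53.065 + (-40.265)·e^(−321/350.88) = 53.065 + (-40.265)·0.40058 = 36.936 °C.

36.9 °C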